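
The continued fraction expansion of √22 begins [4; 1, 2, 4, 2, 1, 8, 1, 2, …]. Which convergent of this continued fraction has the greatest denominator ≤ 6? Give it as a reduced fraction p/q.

List convergents until the denominator exceeds the bound:
a_0 = 4: 4/1  (≤ bound)
a_1 = 1: 5/1  (≤ bound)
a_2 = 2: 14/3  (≤ bound)
a_3 = 4: 61/13  (> 6, stop)

14/3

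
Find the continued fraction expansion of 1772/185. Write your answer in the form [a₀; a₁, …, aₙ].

1772 ÷ 185 → quotient 9, remainder 107
185 ÷ 107 → quotient 1, remainder 78
107 ÷ 78 → quotient 1, remainder 29
78 ÷ 29 → quotient 2, remainder 20
29 ÷ 20 → quotient 1, remainder 9
20 ÷ 9 → quotient 2, remainder 2
9 ÷ 2 → quotient 4, remainder 1
2 ÷ 1 → quotient 2, remainder 0

[9; 1, 1, 2, 1, 2, 4, 2]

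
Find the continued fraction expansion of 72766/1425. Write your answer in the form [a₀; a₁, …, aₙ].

72766 = 51·1425 + 91, so a_0 = 51
1425 = 15·91 + 60, so a_1 = 15
91 = 1·60 + 31, so a_2 = 1
60 = 1·31 + 29, so a_3 = 1
31 = 1·29 + 2, so a_4 = 1
29 = 14·2 + 1, so a_5 = 14
2 = 2·1 + 0, so a_6 = 2

[51; 15, 1, 1, 1, 14, 2]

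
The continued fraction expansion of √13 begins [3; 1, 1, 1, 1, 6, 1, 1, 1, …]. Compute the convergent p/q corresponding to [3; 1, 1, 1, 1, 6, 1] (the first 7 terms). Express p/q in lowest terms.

Use the convergent recurrence hₖ = aₖ·hₖ₋₁ + hₖ₋₂ (and likewise for the denominators kₖ):
a_0 = 3: 3/1
a_1 = 1: 4/1
a_2 = 1: 7/2
a_3 = 1: 11/3
a_4 = 1: 18/5
a_5 = 6: 119/33
a_6 = 1: 137/38

137/38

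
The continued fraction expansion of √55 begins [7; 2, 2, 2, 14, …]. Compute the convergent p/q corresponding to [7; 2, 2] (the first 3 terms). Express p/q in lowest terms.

Starting at the tail and folding back:
Start with 2.
2 + 1/(2/1) = 2 + 1/2 = 5/2
7 + 1/(5/2) = 7 + 2/5 = 37/5

37/5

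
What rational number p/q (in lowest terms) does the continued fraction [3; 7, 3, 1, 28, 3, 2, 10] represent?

Start with 10.
2 + 1/(10/1) = 2 + 1/10 = 21/10
3 + 1/(21/10) = 3 + 10/21 = 73/21
28 + 1/(73/21) = 28 + 21/73 = 2065/73
1 + 1/(2065/73) = 1 + 73/2065 = 2138/2065
3 + 1/(2138/2065) = 3 + 2065/2138 = 8479/2138
7 + 1/(8479/2138) = 7 + 2138/8479 = 61491/8479
3 + 1/(61491/8479) = 3 + 8479/61491 = 192952/61491

192952/61491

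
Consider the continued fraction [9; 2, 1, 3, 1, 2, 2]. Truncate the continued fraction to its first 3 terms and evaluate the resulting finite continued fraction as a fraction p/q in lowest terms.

28/3

Starting at the tail and folding back:
Start with 1.
2 + 1/(1/1) = 2 + 1/1 = 3/1
9 + 1/(3/1) = 9 + 1/3 = 28/3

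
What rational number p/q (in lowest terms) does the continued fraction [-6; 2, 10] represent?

-116/21

Start with 10.
2 + 1/(10/1) = 2 + 1/10 = 21/10
-6 + 1/(21/10) = -6 + 10/21 = -116/21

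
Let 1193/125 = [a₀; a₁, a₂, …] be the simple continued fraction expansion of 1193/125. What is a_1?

1

1193 ÷ 125 → quotient 9, remainder 68
125 ÷ 68 → quotient 1, remainder 57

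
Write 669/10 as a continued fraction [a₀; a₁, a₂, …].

[66; 1, 9]

Run the Euclidean algorithm, recording each quotient:
669 = 66·10 + 9, so a_0 = 66
10 = 1·9 + 1, so a_1 = 1
9 = 9·1 + 0, so a_2 = 9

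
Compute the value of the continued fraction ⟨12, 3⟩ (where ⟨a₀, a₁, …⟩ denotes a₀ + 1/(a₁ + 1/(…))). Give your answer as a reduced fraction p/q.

Build up convergents one term at a time:
a_0 = 12: 12/1
a_1 = 3: 37/3

37/3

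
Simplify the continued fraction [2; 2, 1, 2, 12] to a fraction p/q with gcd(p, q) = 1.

a_0 = 2: 2/1
a_1 = 2: 5/2
a_2 = 1: 7/3
a_3 = 2: 19/8
a_4 = 12: 235/99

235/99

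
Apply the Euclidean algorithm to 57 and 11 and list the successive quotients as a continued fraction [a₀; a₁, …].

[5; 5, 2]

Repeatedly divide and take the remainder:
57 ÷ 11 → quotient 5, remainder 2
11 ÷ 2 → quotient 5, remainder 1
2 ÷ 1 → quotient 2, remainder 0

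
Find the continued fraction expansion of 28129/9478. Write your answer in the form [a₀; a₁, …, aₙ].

Apply division with remainder until the remainder is 0:
⌊28129/9478⌋ = 2, remainder 9173
⌊9478/9173⌋ = 1, remainder 305
⌊9173/305⌋ = 30, remainder 23
⌊305/23⌋ = 13, remainder 6
⌊23/6⌋ = 3, remainder 5
⌊6/5⌋ = 1, remainder 1
⌊5/1⌋ = 5, remainder 0

[2; 1, 30, 13, 3, 1, 5]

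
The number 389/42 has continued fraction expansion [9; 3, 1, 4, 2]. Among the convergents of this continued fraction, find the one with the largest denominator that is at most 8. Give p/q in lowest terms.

37/4

a_0 = 9: 9/1  (≤ bound)
a_1 = 3: 28/3  (≤ bound)
a_2 = 1: 37/4  (≤ bound)
a_3 = 4: 176/19  (> 8, stop)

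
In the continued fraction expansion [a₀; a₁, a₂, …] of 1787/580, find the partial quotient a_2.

1787 = 3·580 + 47, so a_0 = 3
580 = 12·47 + 16, so a_1 = 12
47 = 2·16 + 15, so a_2 = 2

2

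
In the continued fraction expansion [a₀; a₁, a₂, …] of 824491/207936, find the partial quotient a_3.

1

Apply division with remainder until the remainder is 0:
824491 = 3·207936 + 200683, so a_0 = 3
207936 = 1·200683 + 7253, so a_1 = 1
200683 = 27·7253 + 4852, so a_2 = 27
7253 = 1·4852 + 2401, so a_3 = 1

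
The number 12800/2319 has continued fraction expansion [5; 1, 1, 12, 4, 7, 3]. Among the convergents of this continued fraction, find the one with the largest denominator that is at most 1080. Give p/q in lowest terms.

4079/739

a_0 = 5: 5/1  (≤ bound)
a_1 = 1: 6/1  (≤ bound)
a_2 = 1: 11/2  (≤ bound)
a_3 = 12: 138/25  (≤ bound)
a_4 = 4: 563/102  (≤ bound)
a_5 = 7: 4079/739  (≤ bound)
a_6 = 3: 12800/2319  (> 1080, stop)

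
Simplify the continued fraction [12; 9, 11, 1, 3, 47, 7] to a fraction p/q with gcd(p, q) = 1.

Compute successive convergents:
a_0 = 12: 12/1
a_1 = 9: 109/9
a_2 = 11: 1211/100
a_3 = 1: 1320/109
a_4 = 3: 5171/427
a_5 = 47: 244357/20178
a_6 = 7: 1715670/141673

1715670/141673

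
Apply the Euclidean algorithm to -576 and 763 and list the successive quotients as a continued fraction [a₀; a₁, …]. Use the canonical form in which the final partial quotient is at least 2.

Repeatedly divide and take the remainder:
-576 ÷ 763 → quotient -1, remainder 187
763 ÷ 187 → quotient 4, remainder 15
187 ÷ 15 → quotient 12, remainder 7
15 ÷ 7 → quotient 2, remainder 1
7 ÷ 1 → quotient 7, remainder 0

[-1; 4, 12, 2, 7]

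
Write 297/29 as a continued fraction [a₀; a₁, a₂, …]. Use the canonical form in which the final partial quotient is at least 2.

Repeatedly divide and take the remainder:
297 ÷ 29 → quotient 10, remainder 7
29 ÷ 7 → quotient 4, remainder 1
7 ÷ 1 → quotient 7, remainder 0

[10; 4, 7]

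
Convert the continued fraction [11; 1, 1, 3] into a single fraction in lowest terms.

81/7

a_0 = 11: 11/1
a_1 = 1: 12/1
a_2 = 1: 23/2
a_3 = 3: 81/7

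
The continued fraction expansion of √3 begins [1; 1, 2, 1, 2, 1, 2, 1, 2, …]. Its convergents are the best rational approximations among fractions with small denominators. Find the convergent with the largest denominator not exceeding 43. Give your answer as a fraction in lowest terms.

a_0 = 1: 1/1  (≤ bound)
a_1 = 1: 2/1  (≤ bound)
a_2 = 2: 5/3  (≤ bound)
a_3 = 1: 7/4  (≤ bound)
a_4 = 2: 19/11  (≤ bound)
a_5 = 1: 26/15  (≤ bound)
a_6 = 2: 71/41  (≤ bound)
a_7 = 1: 97/56  (> 43, stop)

71/41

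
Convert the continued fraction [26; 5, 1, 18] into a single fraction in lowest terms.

2957/113

Use the convergent recurrence hₖ = aₖ·hₖ₋₁ + hₖ₋₂ (and likewise for the denominators kₖ):
a_0 = 26: 26/1
a_1 = 5: 131/5
a_2 = 1: 157/6
a_3 = 18: 2957/113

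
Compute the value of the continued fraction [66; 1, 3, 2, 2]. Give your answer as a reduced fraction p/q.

1469/22

Collapse the nested fraction from the inside out:
Start with 2.
2 + 1/(2/1) = 2 + 1/2 = 5/2
3 + 1/(5/2) = 3 + 2/5 = 17/5
1 + 1/(17/5) = 1 + 5/17 = 22/17
66 + 1/(22/17) = 66 + 17/22 = 1469/22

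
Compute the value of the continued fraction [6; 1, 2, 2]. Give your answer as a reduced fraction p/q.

Use the convergent recurrence hₖ = aₖ·hₖ₋₁ + hₖ₋₂ (and likewise for the denominators kₖ):
a_0 = 6: 6/1
a_1 = 1: 7/1
a_2 = 2: 20/3
a_3 = 2: 47/7

47/7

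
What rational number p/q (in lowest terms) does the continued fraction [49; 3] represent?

148/3

a_0 = 49: 49/1
a_1 = 3: 148/3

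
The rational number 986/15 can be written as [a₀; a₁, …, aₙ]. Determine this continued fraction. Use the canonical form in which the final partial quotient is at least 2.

986 ÷ 15 → quotient 65, remainder 11
15 ÷ 11 → quotient 1, remainder 4
11 ÷ 4 → quotient 2, remainder 3
4 ÷ 3 → quotient 1, remainder 1
3 ÷ 1 → quotient 3, remainder 0

[65; 1, 2, 1, 3]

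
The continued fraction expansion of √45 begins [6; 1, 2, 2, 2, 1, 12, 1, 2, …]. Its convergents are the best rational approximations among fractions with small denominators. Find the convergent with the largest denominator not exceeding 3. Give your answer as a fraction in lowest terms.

20/3

a_0 = 6: 6/1  (≤ bound)
a_1 = 1: 7/1  (≤ bound)
a_2 = 2: 20/3  (≤ bound)
a_3 = 2: 47/7  (> 3, stop)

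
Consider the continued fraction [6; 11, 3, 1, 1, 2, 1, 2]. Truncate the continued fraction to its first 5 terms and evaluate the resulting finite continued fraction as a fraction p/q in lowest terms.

481/79

a_0 = 6: 6/1
a_1 = 11: 67/11
a_2 = 3: 207/34
a_3 = 1: 274/45
a_4 = 1: 481/79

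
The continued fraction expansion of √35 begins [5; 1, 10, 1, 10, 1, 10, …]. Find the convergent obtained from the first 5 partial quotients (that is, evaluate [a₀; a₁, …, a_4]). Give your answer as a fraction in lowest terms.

775/131

a_0 = 5: 5/1
a_1 = 1: 6/1
a_2 = 10: 65/11
a_3 = 1: 71/12
a_4 = 10: 775/131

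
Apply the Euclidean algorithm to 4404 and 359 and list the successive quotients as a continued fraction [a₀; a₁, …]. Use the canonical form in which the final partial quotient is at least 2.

⌊4404/359⌋ = 12, remainder 96
⌊359/96⌋ = 3, remainder 71
⌊96/71⌋ = 1, remainder 25
⌊71/25⌋ = 2, remainder 21
⌊25/21⌋ = 1, remainder 4
⌊21/4⌋ = 5, remainder 1
⌊4/1⌋ = 4, remainder 0

[12; 3, 1, 2, 1, 5, 4]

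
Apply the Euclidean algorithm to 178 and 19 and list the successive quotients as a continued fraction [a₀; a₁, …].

Repeatedly divide and take the remainder:
178 ÷ 19 → quotient 9, remainder 7
19 ÷ 7 → quotient 2, remainder 5
7 ÷ 5 → quotient 1, remainder 2
5 ÷ 2 → quotient 2, remainder 1
2 ÷ 1 → quotient 2, remainder 0

[9; 2, 1, 2, 2]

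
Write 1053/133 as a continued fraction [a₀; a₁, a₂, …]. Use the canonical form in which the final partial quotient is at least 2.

⌊1053/133⌋ = 7, remainder 122
⌊133/122⌋ = 1, remainder 11
⌊122/11⌋ = 11, remainder 1
⌊11/1⌋ = 11, remainder 0

[7; 1, 11, 11]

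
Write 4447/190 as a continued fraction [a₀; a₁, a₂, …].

Repeatedly divide and take the remainder:
4447 ÷ 190 → quotient 23, remainder 77
190 ÷ 77 → quotient 2, remainder 36
77 ÷ 36 → quotient 2, remainder 5
36 ÷ 5 → quotient 7, remainder 1
5 ÷ 1 → quotient 5, remainder 0

[23; 2, 2, 7, 5]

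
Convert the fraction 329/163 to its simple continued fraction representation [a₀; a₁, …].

[2; 54, 3]

329 = 2·163 + 3, so a_0 = 2
163 = 54·3 + 1, so a_1 = 54
3 = 3·1 + 0, so a_2 = 3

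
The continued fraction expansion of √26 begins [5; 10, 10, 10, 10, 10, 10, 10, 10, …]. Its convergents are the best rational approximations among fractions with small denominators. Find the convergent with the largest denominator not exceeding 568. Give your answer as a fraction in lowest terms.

515/101

a_0 = 5: 5/1  (≤ bound)
a_1 = 10: 51/10  (≤ bound)
a_2 = 10: 515/101  (≤ bound)
a_3 = 10: 5201/1020  (> 568, stop)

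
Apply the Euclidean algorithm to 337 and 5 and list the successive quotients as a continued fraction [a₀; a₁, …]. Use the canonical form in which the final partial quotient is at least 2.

Repeatedly divide and take the remainder:
⌊337/5⌋ = 67, remainder 2
⌊5/2⌋ = 2, remainder 1
⌊2/1⌋ = 2, remainder 0

[67; 2, 2]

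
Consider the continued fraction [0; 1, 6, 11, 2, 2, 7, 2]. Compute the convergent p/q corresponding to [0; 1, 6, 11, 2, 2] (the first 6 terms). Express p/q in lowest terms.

Build up convergents one term at a time:
a_0 = 0: 0/1
a_1 = 1: 1/1
a_2 = 6: 6/7
a_3 = 11: 67/78
a_4 = 2: 140/163
a_5 = 2: 347/404

347/404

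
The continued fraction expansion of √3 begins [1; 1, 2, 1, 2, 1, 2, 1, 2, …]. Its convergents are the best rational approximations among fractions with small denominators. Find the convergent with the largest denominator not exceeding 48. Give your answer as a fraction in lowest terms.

a_0 = 1: 1/1  (≤ bound)
a_1 = 1: 2/1  (≤ bound)
a_2 = 2: 5/3  (≤ bound)
a_3 = 1: 7/4  (≤ bound)
a_4 = 2: 19/11  (≤ bound)
a_5 = 1: 26/15  (≤ bound)
a_6 = 2: 71/41  (≤ bound)
a_7 = 1: 97/56  (> 48, stop)

71/41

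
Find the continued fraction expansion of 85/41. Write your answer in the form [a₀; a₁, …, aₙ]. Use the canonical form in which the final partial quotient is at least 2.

Apply division with remainder until the remainder is 0:
⌊85/41⌋ = 2, remainder 3
⌊41/3⌋ = 13, remainder 2
⌊3/2⌋ = 1, remainder 1
⌊2/1⌋ = 2, remainder 0

[2; 13, 1, 2]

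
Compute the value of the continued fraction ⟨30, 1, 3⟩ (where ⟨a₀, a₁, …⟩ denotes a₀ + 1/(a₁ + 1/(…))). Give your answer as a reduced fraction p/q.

123/4

a_0 = 30: 30/1
a_1 = 1: 31/1
a_2 = 3: 123/4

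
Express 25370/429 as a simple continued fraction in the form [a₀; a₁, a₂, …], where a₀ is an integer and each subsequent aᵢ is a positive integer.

[59; 7, 3, 1, 2, 5]

25370 ÷ 429 → quotient 59, remainder 59
429 ÷ 59 → quotient 7, remainder 16
59 ÷ 16 → quotient 3, remainder 11
16 ÷ 11 → quotient 1, remainder 5
11 ÷ 5 → quotient 2, remainder 1
5 ÷ 1 → quotient 5, remainder 0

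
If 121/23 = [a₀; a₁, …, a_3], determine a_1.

3

Repeatedly divide and take the remainder:
⌊121/23⌋ = 5, remainder 6
⌊23/6⌋ = 3, remainder 5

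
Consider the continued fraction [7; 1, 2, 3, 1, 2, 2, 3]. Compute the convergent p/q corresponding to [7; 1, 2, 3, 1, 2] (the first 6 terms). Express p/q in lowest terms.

277/36

Compute successive convergents:
a_0 = 7: 7/1
a_1 = 1: 8/1
a_2 = 2: 23/3
a_3 = 3: 77/10
a_4 = 1: 100/13
a_5 = 2: 277/36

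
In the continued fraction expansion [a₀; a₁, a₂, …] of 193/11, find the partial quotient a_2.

1

Run the Euclidean algorithm, recording each quotient:
⌊193/11⌋ = 17, remainder 6
⌊11/6⌋ = 1, remainder 5
⌊6/5⌋ = 1, remainder 1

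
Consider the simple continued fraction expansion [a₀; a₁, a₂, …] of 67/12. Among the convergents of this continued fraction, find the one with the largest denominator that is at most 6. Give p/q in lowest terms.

28/5

List convergents until the denominator exceeds the bound:
a_0 = 5: 5/1  (≤ bound)
a_1 = 1: 6/1  (≤ bound)
a_2 = 1: 11/2  (≤ bound)
a_3 = 2: 28/5  (≤ bound)
a_4 = 2: 67/12  (> 6, stop)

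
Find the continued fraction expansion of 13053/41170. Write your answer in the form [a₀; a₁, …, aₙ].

[0; 3, 6, 2, 26, 1, 2, 12]

13053 = 0·41170 + 13053, so a_0 = 0
41170 = 3·13053 + 2011, so a_1 = 3
13053 = 6·2011 + 987, so a_2 = 6
2011 = 2·987 + 37, so a_3 = 2
987 = 26·37 + 25, so a_4 = 26
37 = 1·25 + 12, so a_5 = 1
25 = 2·12 + 1, so a_6 = 2
12 = 12·1 + 0, so a_7 = 12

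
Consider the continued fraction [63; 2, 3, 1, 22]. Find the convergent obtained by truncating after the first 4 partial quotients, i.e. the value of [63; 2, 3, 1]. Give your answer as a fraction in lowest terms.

Start with 1.
3 + 1/(1/1) = 3 + 1/1 = 4/1
2 + 1/(4/1) = 2 + 1/4 = 9/4
63 + 1/(9/4) = 63 + 4/9 = 571/9

571/9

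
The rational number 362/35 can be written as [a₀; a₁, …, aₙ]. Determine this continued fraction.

[10; 2, 1, 11]

362 ÷ 35 → quotient 10, remainder 12
35 ÷ 12 → quotient 2, remainder 11
12 ÷ 11 → quotient 1, remainder 1
11 ÷ 1 → quotient 11, remainder 0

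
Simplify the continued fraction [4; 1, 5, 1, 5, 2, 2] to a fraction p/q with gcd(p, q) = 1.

1063/219

a_0 = 4: 4/1
a_1 = 1: 5/1
a_2 = 5: 29/6
a_3 = 1: 34/7
a_4 = 5: 199/41
a_5 = 2: 432/89
a_6 = 2: 1063/219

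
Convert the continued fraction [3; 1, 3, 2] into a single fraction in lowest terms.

34/9

a_0 = 3: 3/1
a_1 = 1: 4/1
a_2 = 3: 15/4
a_3 = 2: 34/9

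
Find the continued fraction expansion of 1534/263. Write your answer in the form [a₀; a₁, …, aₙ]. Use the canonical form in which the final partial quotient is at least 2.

Apply division with remainder until the remainder is 0:
1534 = 5·263 + 219, so a_0 = 5
263 = 1·219 + 44, so a_1 = 1
219 = 4·44 + 43, so a_2 = 4
44 = 1·43 + 1, so a_3 = 1
43 = 43·1 + 0, so a_4 = 43

[5; 1, 4, 1, 43]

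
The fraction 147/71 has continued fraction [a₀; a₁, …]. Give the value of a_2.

Run the Euclidean algorithm, recording each quotient:
⌊147/71⌋ = 2, remainder 5
⌊71/5⌋ = 14, remainder 1
⌊5/1⌋ = 5, remainder 0

5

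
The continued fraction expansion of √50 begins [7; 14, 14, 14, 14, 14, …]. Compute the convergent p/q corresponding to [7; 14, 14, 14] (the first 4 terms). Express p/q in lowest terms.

19601/2772

Start with 14.
14 + 1/(14/1) = 14 + 1/14 = 197/14
14 + 1/(197/14) = 14 + 14/197 = 2772/197
7 + 1/(2772/197) = 7 + 197/2772 = 19601/2772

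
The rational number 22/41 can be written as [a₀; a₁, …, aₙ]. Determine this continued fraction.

22 ÷ 41 → quotient 0, remainder 22
41 ÷ 22 → quotient 1, remainder 19
22 ÷ 19 → quotient 1, remainder 3
19 ÷ 3 → quotient 6, remainder 1
3 ÷ 1 → quotient 3, remainder 0

[0; 1, 1, 6, 3]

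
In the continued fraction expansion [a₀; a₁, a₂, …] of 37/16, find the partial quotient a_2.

37 = 2·16 + 5, so a_0 = 2
16 = 3·5 + 1, so a_1 = 3
5 = 5·1 + 0, so a_2 = 5

5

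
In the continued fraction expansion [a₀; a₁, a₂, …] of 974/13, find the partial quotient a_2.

Repeatedly divide and take the remainder:
974 ÷ 13 → quotient 74, remainder 12
13 ÷ 12 → quotient 1, remainder 1
12 ÷ 1 → quotient 12, remainder 0

12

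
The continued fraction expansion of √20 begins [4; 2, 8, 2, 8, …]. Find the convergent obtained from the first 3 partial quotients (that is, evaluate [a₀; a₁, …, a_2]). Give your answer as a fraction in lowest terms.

76/17

Work from the innermost term outward:
Start with 8.
2 + 1/(8/1) = 2 + 1/8 = 17/8
4 + 1/(17/8) = 4 + 8/17 = 76/17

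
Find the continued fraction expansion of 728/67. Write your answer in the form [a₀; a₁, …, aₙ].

728 = 10·67 + 58, so a_0 = 10
67 = 1·58 + 9, so a_1 = 1
58 = 6·9 + 4, so a_2 = 6
9 = 2·4 + 1, so a_3 = 2
4 = 4·1 + 0, so a_4 = 4

[10; 1, 6, 2, 4]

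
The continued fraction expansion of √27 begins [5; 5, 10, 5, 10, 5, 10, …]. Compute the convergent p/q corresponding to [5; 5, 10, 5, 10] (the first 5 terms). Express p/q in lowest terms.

Compute successive convergents:
a_0 = 5: 5/1
a_1 = 5: 26/5
a_2 = 10: 265/51
a_3 = 5: 1351/260
a_4 = 10: 13775/2651

13775/2651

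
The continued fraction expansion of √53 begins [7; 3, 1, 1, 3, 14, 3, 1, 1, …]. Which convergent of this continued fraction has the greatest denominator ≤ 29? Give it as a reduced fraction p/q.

a_0 = 7: 7/1  (≤ bound)
a_1 = 3: 22/3  (≤ bound)
a_2 = 1: 29/4  (≤ bound)
a_3 = 1: 51/7  (≤ bound)
a_4 = 3: 182/25  (≤ bound)
a_5 = 14: 2599/357  (> 29, stop)

182/25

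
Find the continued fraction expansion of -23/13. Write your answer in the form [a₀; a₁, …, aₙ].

-23 = -2·13 + 3, so a_0 = -2
13 = 4·3 + 1, so a_1 = 4
3 = 3·1 + 0, so a_2 = 3

[-2; 4, 3]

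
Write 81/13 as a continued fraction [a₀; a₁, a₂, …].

[6; 4, 3]

Repeatedly divide and take the remainder:
⌊81/13⌋ = 6, remainder 3
⌊13/3⌋ = 4, remainder 1
⌊3/1⌋ = 3, remainder 0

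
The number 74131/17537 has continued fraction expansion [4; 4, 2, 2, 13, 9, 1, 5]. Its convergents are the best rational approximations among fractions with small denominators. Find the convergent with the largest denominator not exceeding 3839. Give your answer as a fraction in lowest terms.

List convergents until the denominator exceeds the bound:
a_0 = 4: 4/1  (≤ bound)
a_1 = 4: 17/4  (≤ bound)
a_2 = 2: 38/9  (≤ bound)
a_3 = 2: 93/22  (≤ bound)
a_4 = 13: 1247/295  (≤ bound)
a_5 = 9: 11316/2677  (≤ bound)
a_6 = 1: 12563/2972  (≤ bound)
a_7 = 5: 74131/17537  (> 3839, stop)

12563/2972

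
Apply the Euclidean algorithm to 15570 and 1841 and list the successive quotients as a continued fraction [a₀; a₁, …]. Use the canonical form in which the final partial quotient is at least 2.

[8; 2, 5, 2, 1, 3, 14]

15570 = 8·1841 + 842, so a_0 = 8
1841 = 2·842 + 157, so a_1 = 2
842 = 5·157 + 57, so a_2 = 5
157 = 2·57 + 43, so a_3 = 2
57 = 1·43 + 14, so a_4 = 1
43 = 3·14 + 1, so a_5 = 3
14 = 14·1 + 0, so a_6 = 14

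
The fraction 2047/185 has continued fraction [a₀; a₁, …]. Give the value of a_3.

2

2047 = 11·185 + 12, so a_0 = 11
185 = 15·12 + 5, so a_1 = 15
12 = 2·5 + 2, so a_2 = 2
5 = 2·2 + 1, so a_3 = 2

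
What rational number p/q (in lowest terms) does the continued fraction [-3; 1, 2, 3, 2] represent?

a_0 = -3: -3/1
a_1 = 1: -2/1
a_2 = 2: -7/3
a_3 = 3: -23/10
a_4 = 2: -53/23

-53/23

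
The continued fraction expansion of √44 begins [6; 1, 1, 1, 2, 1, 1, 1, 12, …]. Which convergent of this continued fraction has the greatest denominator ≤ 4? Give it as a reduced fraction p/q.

20/3

a_0 = 6: 6/1  (≤ bound)
a_1 = 1: 7/1  (≤ bound)
a_2 = 1: 13/2  (≤ bound)
a_3 = 1: 20/3  (≤ bound)
a_4 = 2: 53/8  (> 4, stop)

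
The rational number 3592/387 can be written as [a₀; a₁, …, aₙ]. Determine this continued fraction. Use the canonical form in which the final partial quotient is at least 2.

Apply division with remainder until the remainder is 0:
3592 ÷ 387 → quotient 9, remainder 109
387 ÷ 109 → quotient 3, remainder 60
109 ÷ 60 → quotient 1, remainder 49
60 ÷ 49 → quotient 1, remainder 11
49 ÷ 11 → quotient 4, remainder 5
11 ÷ 5 → quotient 2, remainder 1
5 ÷ 1 → quotient 5, remainder 0

[9; 3, 1, 1, 4, 2, 5]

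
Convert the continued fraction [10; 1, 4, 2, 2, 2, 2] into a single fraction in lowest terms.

a_0 = 10: 10/1
a_1 = 1: 11/1
a_2 = 4: 54/5
a_3 = 2: 119/11
a_4 = 2: 292/27
a_5 = 2: 703/65
a_6 = 2: 1698/157

1698/157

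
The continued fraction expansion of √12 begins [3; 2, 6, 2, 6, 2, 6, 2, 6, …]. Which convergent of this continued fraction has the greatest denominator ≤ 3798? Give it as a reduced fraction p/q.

8733/2521

a_0 = 3: 3/1  (≤ bound)
a_1 = 2: 7/2  (≤ bound)
a_2 = 6: 45/13  (≤ bound)
a_3 = 2: 97/28  (≤ bound)
a_4 = 6: 627/181  (≤ bound)
a_5 = 2: 1351/390  (≤ bound)
a_6 = 6: 8733/2521  (≤ bound)
a_7 = 2: 18817/5432  (> 3798, stop)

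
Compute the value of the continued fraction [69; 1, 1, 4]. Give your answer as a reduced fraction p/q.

Starting at the tail and folding back:
Start with 4.
1 + 1/(4/1) = 1 + 1/4 = 5/4
1 + 1/(5/4) = 1 + 4/5 = 9/5
69 + 1/(9/5) = 69 + 5/9 = 626/9

626/9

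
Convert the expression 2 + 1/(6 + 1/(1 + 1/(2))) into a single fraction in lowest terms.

Start with 2.
1 + 1/(2/1) = 1 + 1/2 = 3/2
6 + 1/(3/2) = 6 + 2/3 = 20/3
2 + 1/(20/3) = 2 + 3/20 = 43/20

43/20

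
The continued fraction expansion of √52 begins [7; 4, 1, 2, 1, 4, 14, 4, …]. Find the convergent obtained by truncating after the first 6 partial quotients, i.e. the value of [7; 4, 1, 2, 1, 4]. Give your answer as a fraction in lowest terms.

649/90

a_0 = 7: 7/1
a_1 = 4: 29/4
a_2 = 1: 36/5
a_3 = 2: 101/14
a_4 = 1: 137/19
a_5 = 4: 649/90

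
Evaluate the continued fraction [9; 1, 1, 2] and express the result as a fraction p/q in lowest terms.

Start with 2.
1 + 1/(2/1) = 1 + 1/2 = 3/2
1 + 1/(3/2) = 1 + 2/3 = 5/3
9 + 1/(5/3) = 9 + 3/5 = 48/5

48/5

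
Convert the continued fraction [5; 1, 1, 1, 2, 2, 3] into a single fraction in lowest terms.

366/65

Collapse the nested fraction from the inside out:
Start with 3.
2 + 1/(3/1) = 2 + 1/3 = 7/3
2 + 1/(7/3) = 2 + 3/7 = 17/7
1 + 1/(17/7) = 1 + 7/17 = 24/17
1 + 1/(24/17) = 1 + 17/24 = 41/24
1 + 1/(41/24) = 1 + 24/41 = 65/41
5 + 1/(65/41) = 5 + 41/65 = 366/65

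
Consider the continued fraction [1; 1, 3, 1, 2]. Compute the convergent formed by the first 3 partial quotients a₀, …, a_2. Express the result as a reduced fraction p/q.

Compute successive convergents:
a_0 = 1: 1/1
a_1 = 1: 2/1
a_2 = 3: 7/4

7/4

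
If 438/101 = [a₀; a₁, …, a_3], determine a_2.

1

438 ÷ 101 → quotient 4, remainder 34
101 ÷ 34 → quotient 2, remainder 33
34 ÷ 33 → quotient 1, remainder 1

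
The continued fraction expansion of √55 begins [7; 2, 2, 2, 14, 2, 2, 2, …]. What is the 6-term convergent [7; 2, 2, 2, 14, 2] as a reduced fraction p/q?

2655/358

Work from the innermost term outward:
Start with 2.
14 + 1/(2/1) = 14 + 1/2 = 29/2
2 + 1/(29/2) = 2 + 2/29 = 60/29
2 + 1/(60/29) = 2 + 29/60 = 149/60
2 + 1/(149/60) = 2 + 60/149 = 358/149
7 + 1/(358/149) = 7 + 149/358 = 2655/358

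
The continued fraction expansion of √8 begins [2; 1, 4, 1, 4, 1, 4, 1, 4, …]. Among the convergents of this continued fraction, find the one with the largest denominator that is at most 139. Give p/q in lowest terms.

99/35

a_0 = 2: 2/1  (≤ bound)
a_1 = 1: 3/1  (≤ bound)
a_2 = 4: 14/5  (≤ bound)
a_3 = 1: 17/6  (≤ bound)
a_4 = 4: 82/29  (≤ bound)
a_5 = 1: 99/35  (≤ bound)
a_6 = 4: 478/169  (> 139, stop)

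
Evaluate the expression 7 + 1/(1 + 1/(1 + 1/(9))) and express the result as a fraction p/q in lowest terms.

Start with 9.
1 + 1/(9/1) = 1 + 1/9 = 10/9
1 + 1/(10/9) = 1 + 9/10 = 19/10
7 + 1/(19/10) = 7 + 10/19 = 143/19

143/19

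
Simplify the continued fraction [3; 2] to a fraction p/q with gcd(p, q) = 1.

Build up convergents one term at a time:
a_0 = 3: 3/1
a_1 = 2: 7/2

7/2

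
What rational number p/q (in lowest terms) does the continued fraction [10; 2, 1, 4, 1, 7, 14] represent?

Build up convergents one term at a time:
a_0 = 10: 10/1
a_1 = 2: 21/2
a_2 = 1: 31/3
a_3 = 4: 145/14
a_4 = 1: 176/17
a_5 = 7: 1377/133
a_6 = 14: 19454/1879

19454/1879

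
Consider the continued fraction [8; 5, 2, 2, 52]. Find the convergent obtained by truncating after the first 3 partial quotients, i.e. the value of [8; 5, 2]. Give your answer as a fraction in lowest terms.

Use the convergent recurrence hₖ = aₖ·hₖ₋₁ + hₖ₋₂ (and likewise for the denominators kₖ):
a_0 = 8: 8/1
a_1 = 5: 41/5
a_2 = 2: 90/11

90/11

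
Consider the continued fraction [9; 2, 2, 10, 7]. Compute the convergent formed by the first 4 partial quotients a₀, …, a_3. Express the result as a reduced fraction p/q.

489/52

a_0 = 9: 9/1
a_1 = 2: 19/2
a_2 = 2: 47/5
a_3 = 10: 489/52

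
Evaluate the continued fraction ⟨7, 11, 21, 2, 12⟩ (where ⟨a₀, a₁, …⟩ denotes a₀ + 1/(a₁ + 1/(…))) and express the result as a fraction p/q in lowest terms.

42061/5932

a_0 = 7: 7/1
a_1 = 11: 78/11
a_2 = 21: 1645/232
a_3 = 2: 3368/475
a_4 = 12: 42061/5932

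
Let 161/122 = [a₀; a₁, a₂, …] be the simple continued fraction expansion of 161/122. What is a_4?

Repeatedly divide and take the remainder:
161 ÷ 122 → quotient 1, remainder 39
122 ÷ 39 → quotient 3, remainder 5
39 ÷ 5 → quotient 7, remainder 4
5 ÷ 4 → quotient 1, remainder 1
4 ÷ 1 → quotient 4, remainder 0

4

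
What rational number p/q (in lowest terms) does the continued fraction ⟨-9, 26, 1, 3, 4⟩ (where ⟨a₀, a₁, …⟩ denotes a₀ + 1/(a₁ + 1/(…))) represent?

Use the convergent recurrence hₖ = aₖ·hₖ₋₁ + hₖ₋₂ (and likewise for the denominators kₖ):
a_0 = -9: -9/1
a_1 = 26: -233/26
a_2 = 1: -242/27
a_3 = 3: -959/107
a_4 = 4: -4078/455

-4078/455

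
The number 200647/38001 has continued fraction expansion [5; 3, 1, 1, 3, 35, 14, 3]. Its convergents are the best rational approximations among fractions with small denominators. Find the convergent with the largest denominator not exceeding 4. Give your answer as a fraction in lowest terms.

21/4

List convergents until the denominator exceeds the bound:
a_0 = 5: 5/1  (≤ bound)
a_1 = 3: 16/3  (≤ bound)
a_2 = 1: 21/4  (≤ bound)
a_3 = 1: 37/7  (> 4, stop)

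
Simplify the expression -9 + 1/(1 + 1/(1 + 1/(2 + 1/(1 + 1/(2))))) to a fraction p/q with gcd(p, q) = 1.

Start with 2.
1 + 1/(2/1) = 1 + 1/2 = 3/2
2 + 1/(3/2) = 2 + 2/3 = 8/3
1 + 1/(8/3) = 1 + 3/8 = 11/8
1 + 1/(11/8) = 1 + 8/11 = 19/11
-9 + 1/(19/11) = -9 + 11/19 = -160/19

-160/19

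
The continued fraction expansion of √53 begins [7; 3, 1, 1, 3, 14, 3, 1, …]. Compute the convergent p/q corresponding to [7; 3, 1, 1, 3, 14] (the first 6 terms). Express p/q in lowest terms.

Start with 14.
3 + 1/(14/1) = 3 + 1/14 = 43/14
1 + 1/(43/14) = 1 + 14/43 = 57/43
1 + 1/(57/43) = 1 + 43/57 = 100/57
3 + 1/(100/57) = 3 + 57/100 = 357/100
7 + 1/(357/100) = 7 + 100/357 = 2599/357

2599/357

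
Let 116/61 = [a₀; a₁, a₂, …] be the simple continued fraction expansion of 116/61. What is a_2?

116 = 1·61 + 55, so a_0 = 1
61 = 1·55 + 6, so a_1 = 1
55 = 9·6 + 1, so a_2 = 9

9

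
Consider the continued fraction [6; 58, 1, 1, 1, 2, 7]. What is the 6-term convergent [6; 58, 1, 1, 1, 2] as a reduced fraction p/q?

Build up convergents one term at a time:
a_0 = 6: 6/1
a_1 = 58: 349/58
a_2 = 1: 355/59
a_3 = 1: 704/117
a_4 = 1: 1059/176
a_5 = 2: 2822/469

2822/469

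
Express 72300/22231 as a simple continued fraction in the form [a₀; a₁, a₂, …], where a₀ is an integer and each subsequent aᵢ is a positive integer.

72300 ÷ 22231 → quotient 3, remainder 5607
22231 ÷ 5607 → quotient 3, remainder 5410
5607 ÷ 5410 → quotient 1, remainder 197
5410 ÷ 197 → quotient 27, remainder 91
197 ÷ 91 → quotient 2, remainder 15
91 ÷ 15 → quotient 6, remainder 1
15 ÷ 1 → quotient 15, remainder 0

[3; 3, 1, 27, 2, 6, 15]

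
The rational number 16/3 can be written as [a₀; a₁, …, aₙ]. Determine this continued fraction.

[5; 3]

16 ÷ 3 → quotient 5, remainder 1
3 ÷ 1 → quotient 3, remainder 0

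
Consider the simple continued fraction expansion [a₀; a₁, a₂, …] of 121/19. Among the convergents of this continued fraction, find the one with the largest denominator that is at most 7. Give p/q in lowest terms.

19/3

a_0 = 6: 6/1  (≤ bound)
a_1 = 2: 13/2  (≤ bound)
a_2 = 1: 19/3  (≤ bound)
a_3 = 2: 51/8  (> 7, stop)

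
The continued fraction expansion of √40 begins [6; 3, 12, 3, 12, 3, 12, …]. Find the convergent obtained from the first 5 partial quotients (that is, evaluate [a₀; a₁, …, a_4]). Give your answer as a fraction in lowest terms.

8886/1405

a_0 = 6: 6/1
a_1 = 3: 19/3
a_2 = 12: 234/37
a_3 = 3: 721/114
a_4 = 12: 8886/1405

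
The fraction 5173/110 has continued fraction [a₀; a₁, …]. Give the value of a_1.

36

Repeatedly divide and take the remainder:
⌊5173/110⌋ = 47, remainder 3
⌊110/3⌋ = 36, remainder 2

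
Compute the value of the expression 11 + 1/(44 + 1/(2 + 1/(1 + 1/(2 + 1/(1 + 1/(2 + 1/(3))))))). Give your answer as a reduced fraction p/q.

49392/4481

Start with 3.
2 + 1/(3/1) = 2 + 1/3 = 7/3
1 + 1/(7/3) = 1 + 3/7 = 10/7
2 + 1/(10/7) = 2 + 7/10 = 27/10
1 + 1/(27/10) = 1 + 10/27 = 37/27
2 + 1/(37/27) = 2 + 27/37 = 101/37
44 + 1/(101/37) = 44 + 37/101 = 4481/101
11 + 1/(4481/101) = 11 + 101/4481 = 49392/4481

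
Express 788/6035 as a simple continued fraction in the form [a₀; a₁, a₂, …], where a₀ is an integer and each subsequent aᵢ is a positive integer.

[0; 7, 1, 1, 1, 13, 6, 3]

Run the Euclidean algorithm, recording each quotient:
⌊788/6035⌋ = 0, remainder 788
⌊6035/788⌋ = 7, remainder 519
⌊788/519⌋ = 1, remainder 269
⌊519/269⌋ = 1, remainder 250
⌊269/250⌋ = 1, remainder 19
⌊250/19⌋ = 13, remainder 3
⌊19/3⌋ = 6, remainder 1
⌊3/1⌋ = 3, remainder 0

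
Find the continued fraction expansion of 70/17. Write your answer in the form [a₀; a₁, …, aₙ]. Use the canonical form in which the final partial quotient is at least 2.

70 = 4·17 + 2, so a_0 = 4
17 = 8·2 + 1, so a_1 = 8
2 = 2·1 + 0, so a_2 = 2

[4; 8, 2]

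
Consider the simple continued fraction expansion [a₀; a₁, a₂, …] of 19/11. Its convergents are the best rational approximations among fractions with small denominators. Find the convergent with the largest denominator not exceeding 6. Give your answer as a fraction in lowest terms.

7/4

List convergents until the denominator exceeds the bound:
a_0 = 1: 1/1  (≤ bound)
a_1 = 1: 2/1  (≤ bound)
a_2 = 2: 5/3  (≤ bound)
a_3 = 1: 7/4  (≤ bound)
a_4 = 2: 19/11  (> 6, stop)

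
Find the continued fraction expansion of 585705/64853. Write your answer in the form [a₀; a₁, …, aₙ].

585705 ÷ 64853 → quotient 9, remainder 2028
64853 ÷ 2028 → quotient 31, remainder 1985
2028 ÷ 1985 → quotient 1, remainder 43
1985 ÷ 43 → quotient 46, remainder 7
43 ÷ 7 → quotient 6, remainder 1
7 ÷ 1 → quotient 7, remainder 0

[9; 31, 1, 46, 6, 7]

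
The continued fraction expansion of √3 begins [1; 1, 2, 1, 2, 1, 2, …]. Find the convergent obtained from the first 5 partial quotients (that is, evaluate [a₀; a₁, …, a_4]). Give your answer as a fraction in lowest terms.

19/11

a_0 = 1: 1/1
a_1 = 1: 2/1
a_2 = 2: 5/3
a_3 = 1: 7/4
a_4 = 2: 19/11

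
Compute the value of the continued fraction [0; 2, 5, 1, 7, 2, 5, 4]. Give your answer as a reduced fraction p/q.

2288/4965

Start with 4.
5 + 1/(4/1) = 5 + 1/4 = 21/4
2 + 1/(21/4) = 2 + 4/21 = 46/21
7 + 1/(46/21) = 7 + 21/46 = 343/46
1 + 1/(343/46) = 1 + 46/343 = 389/343
5 + 1/(389/343) = 5 + 343/389 = 2288/389
2 + 1/(2288/389) = 2 + 389/2288 = 4965/2288
0 + 1/(4965/2288) = 0 + 2288/4965 = 2288/4965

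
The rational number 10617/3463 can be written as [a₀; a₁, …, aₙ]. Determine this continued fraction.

[3; 15, 5, 3, 3, 4]

10617 ÷ 3463 → quotient 3, remainder 228
3463 ÷ 228 → quotient 15, remainder 43
228 ÷ 43 → quotient 5, remainder 13
43 ÷ 13 → quotient 3, remainder 4
13 ÷ 4 → quotient 3, remainder 1
4 ÷ 1 → quotient 4, remainder 0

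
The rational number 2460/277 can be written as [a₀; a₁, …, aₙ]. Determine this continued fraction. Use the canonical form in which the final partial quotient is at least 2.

⌊2460/277⌋ = 8, remainder 244
⌊277/244⌋ = 1, remainder 33
⌊244/33⌋ = 7, remainder 13
⌊33/13⌋ = 2, remainder 7
⌊13/7⌋ = 1, remainder 6
⌊7/6⌋ = 1, remainder 1
⌊6/1⌋ = 6, remainder 0

[8; 1, 7, 2, 1, 1, 6]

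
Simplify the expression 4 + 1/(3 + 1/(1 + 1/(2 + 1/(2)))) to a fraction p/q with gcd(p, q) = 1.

111/26

Build up convergents one term at a time:
a_0 = 4: 4/1
a_1 = 3: 13/3
a_2 = 1: 17/4
a_3 = 2: 47/11
a_4 = 2: 111/26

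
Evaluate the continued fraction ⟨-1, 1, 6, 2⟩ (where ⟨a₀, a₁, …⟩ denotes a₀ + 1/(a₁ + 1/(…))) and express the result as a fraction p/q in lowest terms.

-2/15

Start with 2.
6 + 1/(2/1) = 6 + 1/2 = 13/2
1 + 1/(13/2) = 1 + 2/13 = 15/13
-1 + 1/(15/13) = -1 + 13/15 = -2/15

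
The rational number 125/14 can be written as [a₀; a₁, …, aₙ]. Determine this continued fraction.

125 ÷ 14 → quotient 8, remainder 13
14 ÷ 13 → quotient 1, remainder 1
13 ÷ 1 → quotient 13, remainder 0

[8; 1, 13]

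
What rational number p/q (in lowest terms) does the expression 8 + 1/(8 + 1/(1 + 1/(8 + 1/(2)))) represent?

1371/169

a_0 = 8: 8/1
a_1 = 8: 65/8
a_2 = 1: 73/9
a_3 = 8: 649/80
a_4 = 2: 1371/169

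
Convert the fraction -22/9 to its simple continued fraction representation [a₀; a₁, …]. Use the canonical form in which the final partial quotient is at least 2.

⌊-22/9⌋ = -3, remainder 5
⌊9/5⌋ = 1, remainder 4
⌊5/4⌋ = 1, remainder 1
⌊4/1⌋ = 4, remainder 0

[-3; 1, 1, 4]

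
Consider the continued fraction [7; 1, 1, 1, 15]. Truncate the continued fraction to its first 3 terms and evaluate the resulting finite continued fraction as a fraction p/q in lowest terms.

Collapse the nested fraction from the inside out:
Start with 1.
1 + 1/(1/1) = 1 + 1/1 = 2/1
7 + 1/(2/1) = 7 + 1/2 = 15/2

15/2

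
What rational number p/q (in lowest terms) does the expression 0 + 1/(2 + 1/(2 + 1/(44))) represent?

89/222

Start with 44.
2 + 1/(44/1) = 2 + 1/44 = 89/44
2 + 1/(89/44) = 2 + 44/89 = 222/89
0 + 1/(222/89) = 0 + 89/222 = 89/222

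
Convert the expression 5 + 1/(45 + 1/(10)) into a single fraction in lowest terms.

Starting at the tail and folding back:
Start with 10.
45 + 1/(10/1) = 45 + 1/10 = 451/10
5 + 1/(451/10) = 5 + 10/451 = 2265/451

2265/451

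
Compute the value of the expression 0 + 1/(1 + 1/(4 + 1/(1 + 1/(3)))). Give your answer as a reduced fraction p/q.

19/23

Start with 3.
1 + 1/(3/1) = 1 + 1/3 = 4/3
4 + 1/(4/3) = 4 + 3/4 = 19/4
1 + 1/(19/4) = 1 + 4/19 = 23/19
0 + 1/(23/19) = 0 + 19/23 = 19/23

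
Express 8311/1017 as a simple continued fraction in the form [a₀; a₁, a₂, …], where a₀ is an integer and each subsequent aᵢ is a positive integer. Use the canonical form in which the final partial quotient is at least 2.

8311 = 8·1017 + 175, so a_0 = 8
1017 = 5·175 + 142, so a_1 = 5
175 = 1·142 + 33, so a_2 = 1
142 = 4·33 + 10, so a_3 = 4
33 = 3·10 + 3, so a_4 = 3
10 = 3·3 + 1, so a_5 = 3
3 = 3·1 + 0, so a_6 = 3

[8; 5, 1, 4, 3, 3, 3]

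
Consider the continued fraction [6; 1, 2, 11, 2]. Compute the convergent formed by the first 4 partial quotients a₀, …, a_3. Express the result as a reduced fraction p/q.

227/34

Start with 11.
2 + 1/(11/1) = 2 + 1/11 = 23/11
1 + 1/(23/11) = 1 + 11/23 = 34/23
6 + 1/(34/23) = 6 + 23/34 = 227/34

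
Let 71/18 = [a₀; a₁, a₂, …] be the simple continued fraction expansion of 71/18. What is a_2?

⌊71/18⌋ = 3, remainder 17
⌊18/17⌋ = 1, remainder 1
⌊17/1⌋ = 17, remainder 0

17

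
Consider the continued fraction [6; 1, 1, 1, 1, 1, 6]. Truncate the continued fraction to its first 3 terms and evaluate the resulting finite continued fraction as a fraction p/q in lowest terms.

13/2

Work from the innermost term outward:
Start with 1.
1 + 1/(1/1) = 1 + 1/1 = 2/1
6 + 1/(2/1) = 6 + 1/2 = 13/2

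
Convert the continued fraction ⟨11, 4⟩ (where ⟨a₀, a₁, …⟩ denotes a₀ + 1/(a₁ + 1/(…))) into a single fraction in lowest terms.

Compute successive convergents:
a_0 = 11: 11/1
a_1 = 4: 45/4

45/4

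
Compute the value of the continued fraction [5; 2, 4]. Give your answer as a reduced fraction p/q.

49/9

Start with 4.
2 + 1/(4/1) = 2 + 1/4 = 9/4
5 + 1/(9/4) = 5 + 4/9 = 49/9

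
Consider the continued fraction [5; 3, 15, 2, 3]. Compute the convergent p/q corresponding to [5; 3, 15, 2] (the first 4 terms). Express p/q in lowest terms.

506/95

Collapse the nested fraction from the inside out:
Start with 2.
15 + 1/(2/1) = 15 + 1/2 = 31/2
3 + 1/(31/2) = 3 + 2/31 = 95/31
5 + 1/(95/31) = 5 + 31/95 = 506/95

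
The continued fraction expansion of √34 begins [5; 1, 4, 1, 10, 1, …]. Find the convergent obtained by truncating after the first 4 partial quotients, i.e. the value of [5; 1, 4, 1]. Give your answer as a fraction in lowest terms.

35/6

Work from the innermost term outward:
Start with 1.
4 + 1/(1/1) = 4 + 1/1 = 5/1
1 + 1/(5/1) = 1 + 1/5 = 6/5
5 + 1/(6/5) = 5 + 5/6 = 35/6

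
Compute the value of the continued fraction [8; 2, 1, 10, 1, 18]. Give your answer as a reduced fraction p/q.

Compute successive convergents:
a_0 = 8: 8/1
a_1 = 2: 17/2
a_2 = 1: 25/3
a_3 = 10: 267/32
a_4 = 1: 292/35
a_5 = 18: 5523/662

5523/662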